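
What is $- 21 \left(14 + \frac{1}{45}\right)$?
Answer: $- \frac{4417}{15} \approx -294.47$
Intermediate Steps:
$- 21 \left(14 + \frac{1}{45}\right) = \left(-21\right) \frac{631}{45} = - \frac{4417}{15}$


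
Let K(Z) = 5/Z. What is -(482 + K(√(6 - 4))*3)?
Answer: -482 - 15*√2/2 ≈ -492.61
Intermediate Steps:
-(482 + K(√(6 - 4))*3) = -(482 + (5/(√(6 - 4)))*3) = -(482 + (5/(√2))*3) = -(482 + (5*(√2/2))*3) = -(482 + (5*√2/2)*3) = -(482 + 15*√2/2) = -482 - 15*√2/2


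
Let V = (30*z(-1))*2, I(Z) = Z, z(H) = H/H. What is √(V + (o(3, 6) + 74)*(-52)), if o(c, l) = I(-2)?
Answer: 2*I*√921 ≈ 60.696*I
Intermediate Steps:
z(H) = 1
o(c, l) = -2
V = 60 (V = (30*1)*2 = 30*2 = 60)
√(V + (o(3, 6) + 74)*(-52)) = √(60 + (-2 + 74)*(-52)) = √(60 + 72*(-52)) = √(60 - 3744) = √(-3684) = 2*I*√921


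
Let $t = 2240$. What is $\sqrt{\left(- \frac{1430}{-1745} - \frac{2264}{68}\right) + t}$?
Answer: $\frac{4 \sqrt{4856623274}}{5933} \approx 46.984$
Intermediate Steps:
$\sqrt{\left(- \frac{1430}{-1745} - \frac{2264}{68}\right) + t} = \sqrt{\left(- \frac{1430}{-1745} - \frac{2264}{68}\right) + 2240} = \sqrt{\left(\left(-1430\right) \left(- \frac{1}{1745}\right) - \frac{566}{17}\right) + 2240} = \sqrt{\left(\frac{286}{349} - \frac{566}{17}\right) + 2240} = \sqrt{- \frac{192672}{5933} + 2240} = \sqrt{\frac{13097248}{5933}} = \frac{4 \sqrt{4856623274}}{5933}$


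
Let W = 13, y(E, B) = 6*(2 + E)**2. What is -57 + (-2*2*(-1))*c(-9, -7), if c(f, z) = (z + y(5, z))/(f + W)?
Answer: 230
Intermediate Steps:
c(f, z) = (294 + z)/(13 + f) (c(f, z) = (z + 6*(2 + 5)**2)/(f + 13) = (z + 6*7**2)/(13 + f) = (z + 6*49)/(13 + f) = (z + 294)/(13 + f) = (294 + z)/(13 + f))
-57 + (-2*2*(-1))*c(-9, -7) = -57 + (-2*2*(-1))*((294 - 7)/(13 - 9)) = -57 + (-4*(-1))*(287/4) = -57 + 4*((1/4)*287) = -57 + 4*(287/4) = -57 + 287 = 230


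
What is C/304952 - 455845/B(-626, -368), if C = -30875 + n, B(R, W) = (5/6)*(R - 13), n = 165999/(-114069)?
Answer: 1056996834982147/1234887723924 ≈ 855.95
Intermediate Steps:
n = -55333/38023 (n = 165999*(-1/114069) = -55333/38023 ≈ -1.4552)
B(R, W) = -65/6 + 5*R/6 (B(R, W) = (5*(⅙))*(-13 + R) = 5*(-13 + R)/6 = -65/6 + 5*R/6)
C = -1174015458/38023 (C = -30875 - 55333/38023 = -1174015458/38023 ≈ -30876.)
C/304952 - 455845/B(-626, -368) = -1174015458/38023/304952 - 455845/(-65/6 + (⅚)*(-626)) = -1174015458/38023*1/304952 - 455845/(-65/6 - 1565/3) = -587007729/5797594948 - 455845/(-1065/2) = -587007729/5797594948 - 455845*(-2/1065) = -587007729/5797594948 + 182338/213 = 1056996834982147/1234887723924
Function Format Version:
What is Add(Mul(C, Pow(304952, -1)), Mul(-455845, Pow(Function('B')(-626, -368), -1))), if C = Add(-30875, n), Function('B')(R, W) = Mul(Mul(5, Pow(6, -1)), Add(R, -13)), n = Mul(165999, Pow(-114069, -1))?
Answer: Rational(1056996834982147, 1234887723924) ≈ 855.95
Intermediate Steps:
n = Rational(-55333, 38023) (n = Mul(165999, Rational(-1, 114069)) = Rational(-55333, 38023) ≈ -1.4552)
Function('B')(R, W) = Add(Rational(-65, 6), Mul(Rational(5, 6), R)) (Function('B')(R, W) = Mul(Mul(5, Rational(1, 6)), Add(-13, R)) = Mul(Rational(5, 6), Add(-13, R)) = Add(Rational(-65, 6), Mul(Rational(5, 6), R)))
C = Rational(-1174015458, 38023) (C = Add(-30875, Rational(-55333, 38023)) = Rational(-1174015458, 38023) ≈ -30876.)
Add(Mul(C, Pow(304952, -1)), Mul(-455845, Pow(Function('B')(-626, -368), -1))) = Add(Mul(Rational(-1174015458, 38023), Pow(304952, -1)), Mul(-455845, Pow(Add(Rational(-65, 6), Mul(Rational(5, 6), -626)), -1))) = Add(Mul(Rational(-1174015458, 38023), Rational(1, 304952)), Mul(-455845, Pow(Add(Rational(-65, 6), Rational(-1565, 3)), -1))) = Add(Rational(-587007729, 5797594948), Mul(-455845, Pow(Rational(-1065, 2), -1))) = Add(Rational(-587007729, 5797594948), Mul(-455845, Rational(-2, 1065))) = Add(Rational(-587007729, 5797594948), Rational(182338, 213)) = Rational(1056996834982147, 1234887723924)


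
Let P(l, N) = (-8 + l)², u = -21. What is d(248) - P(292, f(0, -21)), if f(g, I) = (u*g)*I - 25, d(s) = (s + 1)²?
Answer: -18655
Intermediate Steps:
d(s) = (1 + s)²
f(g, I) = -25 - 21*I*g (f(g, I) = (-21*g)*I - 25 = -21*I*g - 25 = -25 - 21*I*g)
d(248) - P(292, f(0, -21)) = (1 + 248)² - (-8 + 292)² = 249² - 1*284² = 62001 - 1*80656 = 62001 - 80656 = -18655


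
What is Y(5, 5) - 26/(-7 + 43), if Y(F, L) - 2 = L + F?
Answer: 203/18 ≈ 11.278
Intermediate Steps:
Y(F, L) = 2 + F + L (Y(F, L) = 2 + (L + F) = 2 + (F + L) = 2 + F + L)
Y(5, 5) - 26/(-7 + 43) = (2 + 5 + 5) - 26/(-7 + 43) = 12 - 26/36 = 12 - 26*1/36 = 12 - 13/18 = 203/18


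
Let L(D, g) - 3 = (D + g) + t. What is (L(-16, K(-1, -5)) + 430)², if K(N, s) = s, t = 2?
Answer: 171396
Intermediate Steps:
L(D, g) = 5 + D + g (L(D, g) = 3 + ((D + g) + 2) = 3 + (2 + D + g) = 5 + D + g)
(L(-16, K(-1, -5)) + 430)² = ((5 - 16 - 5) + 430)² = (-16 + 430)² = 414² = 171396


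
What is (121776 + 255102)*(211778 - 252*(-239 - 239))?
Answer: 125211685452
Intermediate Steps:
(121776 + 255102)*(211778 - 252*(-239 - 239)) = 376878*(211778 - 252*(-478)) = 376878*(211778 + 120456) = 376878*332234 = 125211685452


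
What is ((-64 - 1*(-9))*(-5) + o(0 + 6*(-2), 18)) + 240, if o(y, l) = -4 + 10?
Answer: 521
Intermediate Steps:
o(y, l) = 6
((-64 - 1*(-9))*(-5) + o(0 + 6*(-2), 18)) + 240 = ((-64 - 1*(-9))*(-5) + 6) + 240 = ((-64 + 9)*(-5) + 6) + 240 = (-55*(-5) + 6) + 240 = (275 + 6) + 240 = 281 + 240 = 521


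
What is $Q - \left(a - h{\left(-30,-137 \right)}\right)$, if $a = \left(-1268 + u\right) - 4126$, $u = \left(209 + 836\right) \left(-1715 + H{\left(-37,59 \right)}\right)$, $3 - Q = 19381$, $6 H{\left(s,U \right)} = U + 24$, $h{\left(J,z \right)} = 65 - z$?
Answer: $\frac{10583623}{6} \approx 1.7639 \cdot 10^{6}$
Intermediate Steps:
$H{\left(s,U \right)} = 4 + \frac{U}{6}$ ($H{\left(s,U \right)} = \frac{U + 24}{6} = \frac{24 + U}{6} = 4 + \frac{U}{6}$)
$Q = -19378$ ($Q = 3 - 19381 = -19378$)
$u = - \frac{10666315}{6}$ ($u = \left(209 + 836\right) \left(-1715 + \left(4 + \frac{1}{6} \cdot 59\right)\right) = 1045 \left(-1715 + \left(4 + \frac{59}{6}\right)\right) = 1045 \left(-1715 + \frac{83}{6}\right) = 1045 \left(- \frac{10207}{6}\right) = - \frac{10666315}{6} \approx -1.7777 \cdot 10^{6}$)
$a = - \frac{10698679}{6}$ ($a = \left(-1268 - \frac{10666315}{6}\right) - 4126 = - \frac{10673923}{6} - 4126 = - \frac{10698679}{6} \approx -1.7831 \cdot 10^{6}$)
$Q - \left(a - h{\left(-30,-137 \right)}\right) = -19378 - \left(- \frac{10698679}{6} - \left(65 - -137\right)\right) = -19378 - \left(- \frac{10698679}{6} - \left(65 + 137\right)\right) = -19378 - \left(- \frac{10698679}{6} - 202\right) = -19378 - - \frac{10699891}{6} = -19378 + \frac{10699891}{6} = \frac{10583623}{6}$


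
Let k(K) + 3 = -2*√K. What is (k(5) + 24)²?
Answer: 461 - 84*√5 ≈ 273.17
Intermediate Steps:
k(K) = -3 - 2*√K
(k(5) + 24)² = ((-3 - 2*√5) + 24)² = (21 - 2*√5)²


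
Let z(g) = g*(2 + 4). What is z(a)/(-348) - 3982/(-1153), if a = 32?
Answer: 97030/33437 ≈ 2.9019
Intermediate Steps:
z(g) = 6*g (z(g) = g*6 = 6*g)
z(a)/(-348) - 3982/(-1153) = (6*32)/(-348) - 3982/(-1153) = 192*(-1/348) - 3982*(-1/1153) = -16/29 + 3982/1153 = 97030/33437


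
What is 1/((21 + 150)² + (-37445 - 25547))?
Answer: -1/33751 ≈ -2.9629e-5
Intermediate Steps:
1/((21 + 150)² + (-37445 - 25547)) = 1/(171² - 62992) = 1/(29241 - 62992) = 1/(-33751) = -1/33751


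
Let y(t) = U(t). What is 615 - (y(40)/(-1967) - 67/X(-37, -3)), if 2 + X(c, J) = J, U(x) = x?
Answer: 5916936/9835 ≈ 601.62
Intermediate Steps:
y(t) = t
X(c, J) = -2 + J
615 - (y(40)/(-1967) - 67/X(-37, -3)) = 615 - (40/(-1967) - 67/(-2 - 3)) = 615 - (40*(-1/1967) - 67/(-5)) = 615 - (-40/1967 - 67*(-1/5)) = 615 - (-40/1967 + 67/5) = 615 - 1*131589/9835 = 615 - 131589/9835 = 5916936/9835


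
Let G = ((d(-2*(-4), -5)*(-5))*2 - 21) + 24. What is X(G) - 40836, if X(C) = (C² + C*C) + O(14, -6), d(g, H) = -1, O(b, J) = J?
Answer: -40504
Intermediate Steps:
G = 13 (G = (-1*(-5)*2 - 21) + 24 = (5*2 - 21) + 24 = (10 - 21) + 24 = -11 + 24 = 13)
X(C) = -6 + 2*C² (X(C) = (C² + C*C) - 6 = (C² + C²) - 6 = 2*C² - 6 = -6 + 2*C²)
X(G) - 40836 = (-6 + 2*13²) - 40836 = (-6 + 2*169) - 40836 = (-6 + 338) - 40836 = 332 - 40836 = -40504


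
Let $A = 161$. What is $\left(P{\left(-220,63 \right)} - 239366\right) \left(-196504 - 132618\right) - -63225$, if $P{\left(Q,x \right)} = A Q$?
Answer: $90438181117$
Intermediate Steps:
$P{\left(Q,x \right)} = 161 Q$
$\left(P{\left(-220,63 \right)} - 239366\right) \left(-196504 - 132618\right) - -63225 = \left(161 \left(-220\right) - 239366\right) \left(-196504 - 132618\right) - -63225 = \left(-35420 - 239366\right) \left(-329122\right) + 63225 = \left(-274786\right) \left(-329122\right) + 63225 = 90438117892 + 63225 = 90438181117$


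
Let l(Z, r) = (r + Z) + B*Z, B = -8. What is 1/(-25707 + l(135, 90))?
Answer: -1/26562 ≈ -3.7648e-5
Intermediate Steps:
l(Z, r) = r - 7*Z (l(Z, r) = (r + Z) - 8*Z = (Z + r) - 8*Z = r - 7*Z)
1/(-25707 + l(135, 90)) = 1/(-25707 + (90 - 7*135)) = 1/(-25707 + (90 - 945)) = 1/(-25707 - 855) = 1/(-26562) = -1/26562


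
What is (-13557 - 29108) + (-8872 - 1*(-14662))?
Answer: -36875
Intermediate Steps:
(-13557 - 29108) + (-8872 - 1*(-14662)) = -42665 + (-8872 + 14662) = -42665 + 5790 = -36875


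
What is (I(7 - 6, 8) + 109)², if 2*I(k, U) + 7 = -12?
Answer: 39601/4 ≈ 9900.3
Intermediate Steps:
I(k, U) = -19/2 (I(k, U) = -7/2 + (½)*(-12) = -7/2 - 6 = -19/2)
(I(7 - 6, 8) + 109)² = (-19/2 + 109)² = (199/2)² = 39601/4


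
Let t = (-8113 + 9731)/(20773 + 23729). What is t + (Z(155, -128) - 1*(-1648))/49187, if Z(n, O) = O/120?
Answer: 382190983/5472299685 ≈ 0.069841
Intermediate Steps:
Z(n, O) = O/120 (Z(n, O) = O*(1/120) = O/120)
t = 809/22251 (t = 1618/44502 = 1618*(1/44502) = 809/22251 ≈ 0.036358)
t + (Z(155, -128) - 1*(-1648))/49187 = 809/22251 + ((1/120)*(-128) - 1*(-1648))/49187 = 809/22251 + (-16/15 + 1648)*(1/49187) = 809/22251 + (24704/15)*(1/49187) = 809/22251 + 24704/737805 = 382190983/5472299685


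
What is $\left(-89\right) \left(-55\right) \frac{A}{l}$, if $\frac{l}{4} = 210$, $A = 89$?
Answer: $\frac{87131}{168} \approx 518.64$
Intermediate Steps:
$l = 840$ ($l = 4 \cdot 210 = 840$)
$\left(-89\right) \left(-55\right) \frac{A}{l} = \left(-89\right) \left(-55\right) \frac{89}{840} = 4895 \cdot 89 \cdot \frac{1}{840} = 4895 \cdot \frac{89}{840} = \frac{87131}{168}$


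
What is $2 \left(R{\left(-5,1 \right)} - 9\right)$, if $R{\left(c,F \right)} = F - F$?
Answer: $-18$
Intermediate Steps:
$R{\left(c,F \right)} = 0$
$2 \left(R{\left(-5,1 \right)} - 9\right) = 2 \left(0 - 9\right) = 2 \left(-9\right) = -18$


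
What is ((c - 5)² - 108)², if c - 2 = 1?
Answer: 10816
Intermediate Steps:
c = 3 (c = 2 + 1 = 3)
((c - 5)² - 108)² = ((3 - 5)² - 108)² = ((-2)² - 108)² = (4 - 108)² = (-104)² = 10816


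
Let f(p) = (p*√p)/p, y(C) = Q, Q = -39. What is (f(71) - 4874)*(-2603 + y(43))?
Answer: 12877108 - 2642*√71 ≈ 1.2855e+7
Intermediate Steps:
y(C) = -39
f(p) = √p (f(p) = p^(3/2)/p = √p)
(f(71) - 4874)*(-2603 + y(43)) = (√71 - 4874)*(-2603 - 39) = (-4874 + √71)*(-2642) = 12877108 - 2642*√71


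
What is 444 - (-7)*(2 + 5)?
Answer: 493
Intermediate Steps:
444 - (-7)*(2 + 5) = 444 - (-7)*7 = 444 - 1*(-49) = 444 + 49 = 493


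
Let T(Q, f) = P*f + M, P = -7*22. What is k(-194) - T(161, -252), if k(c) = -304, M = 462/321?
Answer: -4185138/107 ≈ -39113.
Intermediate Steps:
M = 154/107 (M = 462*(1/321) = 154/107 ≈ 1.4393)
P = -154
T(Q, f) = 154/107 - 154*f (T(Q, f) = -154*f + 154/107 = 154/107 - 154*f)
k(-194) - T(161, -252) = -304 - (154/107 - 154*(-252)) = -304 - (154/107 + 38808) = -304 - 1*4152610/107 = -304 - 4152610/107 = -4185138/107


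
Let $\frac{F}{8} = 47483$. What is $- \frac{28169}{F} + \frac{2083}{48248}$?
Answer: $- \frac{35490075}{1145479892} \approx -0.030983$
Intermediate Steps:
$F = 379864$ ($F = 8 \cdot 47483 = 379864$)
$- \frac{28169}{F} + \frac{2083}{48248} = - \frac{28169}{379864} + \frac{2083}{48248} = - \frac{35490075}{1145479892}$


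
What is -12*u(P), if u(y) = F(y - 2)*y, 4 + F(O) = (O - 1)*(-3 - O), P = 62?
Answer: 2768424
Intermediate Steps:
F(O) = -4 + (-1 + O)*(-3 - O) (F(O) = -4 + (O - 1)*(-3 - O) = -4 + (-1 + O)*(-3 - O))
u(y) = y*(3 - (-2 + y)² - 2*y) (u(y) = (-1 - (y - 2)² - 2*(y - 2))*y = (-1 - (-2 + y)² - 2*(-2 + y))*y = (-1 - (-2 + y)² + (4 - 2*y))*y = (3 - (-2 + y)² - 2*y)*y = y*(3 - (-2 + y)² - 2*y))
-12*u(P) = -744*(-1 - 1*62² + 2*62) = -744*(-1 - 1*3844 + 124) = -744*(-1 - 3844 + 124) = -744*(-3721) = -12*(-230702) = 2768424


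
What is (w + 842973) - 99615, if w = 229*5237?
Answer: 1942631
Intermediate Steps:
w = 1199273
(w + 842973) - 99615 = (1199273 + 842973) - 99615 = 2042246 - 99615 = 1942631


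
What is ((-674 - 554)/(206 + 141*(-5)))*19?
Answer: 23332/499 ≈ 46.758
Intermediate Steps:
((-674 - 554)/(206 + 141*(-5)))*19 = -1228/(206 - 705)*19 = -1228/(-499)*19 = -1228*(-1/499)*19 = (1228/499)*19 = 23332/499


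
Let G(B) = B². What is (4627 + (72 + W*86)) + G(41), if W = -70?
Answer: 360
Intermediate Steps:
(4627 + (72 + W*86)) + G(41) = (4627 + (72 - 70*86)) + 41² = (4627 + (72 - 6020)) + 1681 = (4627 - 5948) + 1681 = -1321 + 1681 = 360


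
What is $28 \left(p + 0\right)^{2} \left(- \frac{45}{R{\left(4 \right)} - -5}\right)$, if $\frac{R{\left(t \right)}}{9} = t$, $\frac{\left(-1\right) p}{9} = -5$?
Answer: $- \frac{2551500}{41} \approx -62232.0$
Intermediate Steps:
$p = 45$ ($p = \left(-9\right) \left(-5\right) = 45$)
$R{\left(t \right)} = 9 t$
$28 \left(p + 0\right)^{2} \left(- \frac{45}{R{\left(4 \right)} - -5}\right) = 28 \left(45 + 0\right)^{2} \left(- \frac{45}{9 \cdot 4 - -5}\right) = 28 \cdot 45^{2} \left(- \frac{45}{36 + 5}\right) = 28 \cdot 2025 \left(- \frac{45}{41}\right) = 56700 \left(\left(-45\right) \frac{1}{41}\right) = 56700 \left(- \frac{45}{41}\right) = - \frac{2551500}{41}$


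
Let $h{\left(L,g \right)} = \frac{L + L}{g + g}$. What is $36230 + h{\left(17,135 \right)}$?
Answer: $\frac{4891067}{135} \approx 36230.0$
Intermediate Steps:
$h{\left(L,g \right)} = \frac{L}{g}$ ($h{\left(L,g \right)} = \frac{2 L}{2 g} = 2 L \frac{1}{2 g} = \frac{L}{g}$)
$36230 + h{\left(17,135 \right)} = 36230 + \frac{17}{135} = \frac{4891067}{135}$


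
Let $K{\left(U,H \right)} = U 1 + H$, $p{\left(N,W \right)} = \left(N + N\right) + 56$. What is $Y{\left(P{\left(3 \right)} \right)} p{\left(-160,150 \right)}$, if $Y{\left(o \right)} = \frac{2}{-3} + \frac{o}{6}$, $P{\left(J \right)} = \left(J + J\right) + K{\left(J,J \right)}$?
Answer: $-352$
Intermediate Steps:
$p{\left(N,W \right)} = 56 + 2 N$ ($p{\left(N,W \right)} = 2 N + 56 = 56 + 2 N$)
$K{\left(U,H \right)} = H + U$ ($K{\left(U,H \right)} = U + H = H + U$)
$P{\left(J \right)} = 4 J$ ($P{\left(J \right)} = \left(J + J\right) + \left(J + J\right) = 2 J + 2 J = 4 J$)
$Y{\left(o \right)} = - \frac{2}{3} + \frac{o}{6}$ ($Y{\left(o \right)} = 2 \left(- \frac{1}{3}\right) + o \frac{1}{6} = - \frac{2}{3} + \frac{o}{6}$)
$Y{\left(P{\left(3 \right)} \right)} p{\left(-160,150 \right)} = \left(- \frac{2}{3} + \frac{4 \cdot 3}{6}\right) \left(56 + 2 \left(-160\right)\right) = \left(- \frac{2}{3} + \frac{1}{6} \cdot 12\right) \left(56 - 320\right) = \left(- \frac{2}{3} + 2\right) \left(-264\right) = \frac{4}{3} \left(-264\right) = -352$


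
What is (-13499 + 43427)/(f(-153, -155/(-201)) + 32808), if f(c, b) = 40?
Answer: 3741/4106 ≈ 0.91111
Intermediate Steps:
(-13499 + 43427)/(f(-153, -155/(-201)) + 32808) = (-13499 + 43427)/(40 + 32808) = 29928/32848 = 29928*(1/32848) = 3741/4106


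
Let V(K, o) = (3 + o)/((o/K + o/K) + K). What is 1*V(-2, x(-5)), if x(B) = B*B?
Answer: -28/27 ≈ -1.0370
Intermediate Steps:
x(B) = B²
V(K, o) = (3 + o)/(K + 2*o/K) (V(K, o) = (3 + o)/(2*o/K + K) = (3 + o)/(K + 2*o/K))
1*V(-2, x(-5)) = 1*(-2*(3 + (-5)²)/((-2)² + 2*(-5)²)) = 1*(-2*(3 + 25)/(4 + 2*25)) = 1*(-2*28/(4 + 50)) = 1*(-2*28/54) = 1*(-2*1/54*28) = 1*(-28/27) = -28/27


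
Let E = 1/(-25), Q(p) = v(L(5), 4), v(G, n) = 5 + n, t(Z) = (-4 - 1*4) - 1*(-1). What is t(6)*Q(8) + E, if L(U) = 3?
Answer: -1576/25 ≈ -63.040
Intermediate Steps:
t(Z) = -7 (t(Z) = (-4 - 4) + 1 = -8 + 1 = -7)
Q(p) = 9 (Q(p) = 5 + 4 = 9)
E = -1/25 ≈ -0.040000
t(6)*Q(8) + E = -7*9 - 1/25 = -63 - 1/25 = -1576/25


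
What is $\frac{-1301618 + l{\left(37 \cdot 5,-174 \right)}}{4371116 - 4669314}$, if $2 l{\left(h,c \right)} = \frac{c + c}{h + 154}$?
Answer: $\frac{73541446}{16848187} \approx 4.3649$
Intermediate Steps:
$l{\left(h,c \right)} = \frac{c}{154 + h}$ ($l{\left(h,c \right)} = \frac{\left(c + c\right) \frac{1}{h + 154}}{2} = \frac{2 c \frac{1}{154 + h}}{2} = \frac{c}{154 + h}$)
$\frac{-1301618 + l{\left(37 \cdot 5,-174 \right)}}{4371116 - 4669314} = \frac{-1301618 - \frac{174}{154 + 37 \cdot 5}}{4371116 - 4669314} = \frac{-1301618 - \frac{174}{154 + 185}}{-298198} = \left(-1301618 - \frac{174}{339}\right) \left(- \frac{1}{298198}\right) = \left(-1301618 - \frac{58}{113}\right) \left(- \frac{1}{298198}\right) = \left(- \frac{147082892}{113}\right) \left(- \frac{1}{298198}\right) = \frac{73541446}{16848187}$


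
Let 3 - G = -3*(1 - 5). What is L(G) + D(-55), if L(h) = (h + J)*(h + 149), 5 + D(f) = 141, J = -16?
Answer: -3364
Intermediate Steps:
D(f) = 136 (D(f) = -5 + 141 = 136)
G = -9 (G = 3 - (-3)*(1 - 5) = 3 - (-3)*(-4) = 3 - 1*12 = 3 - 12 = -9)
L(h) = (-16 + h)*(149 + h) (L(h) = (h - 16)*(h + 149) = (-16 + h)*(149 + h))
L(G) + D(-55) = (-2384 + (-9)² + 133*(-9)) + 136 = (-2384 + 81 - 1197) + 136 = -3500 + 136 = -3364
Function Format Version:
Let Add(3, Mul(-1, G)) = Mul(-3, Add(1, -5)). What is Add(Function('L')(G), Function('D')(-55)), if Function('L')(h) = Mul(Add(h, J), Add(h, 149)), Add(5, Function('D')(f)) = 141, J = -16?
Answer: -3364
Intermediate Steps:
Function('D')(f) = 136 (Function('D')(f) = Add(-5, 141) = 136)
G = -9 (G = Add(3, Mul(-1, Mul(-3, Add(1, -5)))) = Add(3, Mul(-1, Mul(-3, -4))) = Add(3, Mul(-1, 12)) = Add(3, -12) = -9)
Function('L')(h) = Mul(Add(-16, h), Add(149, h)) (Function('L')(h) = Mul(Add(h, -16), Add(h, 149)) = Mul(Add(-16, h), Add(149, h)))
Add(Function('L')(G), Function('D')(-55)) = Add(Add(-2384, Pow(-9, 2), Mul(133, -9)), 136) = Add(Add(-2384, 81, -1197), 136) = Add(-3500, 136) = -3364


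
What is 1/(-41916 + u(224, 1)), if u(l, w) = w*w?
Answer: -1/41915 ≈ -2.3858e-5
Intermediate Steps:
u(l, w) = w²
1/(-41916 + u(224, 1)) = 1/(-41916 + 1²) = 1/(-41916 + 1) = 1/(-41915) = -1/41915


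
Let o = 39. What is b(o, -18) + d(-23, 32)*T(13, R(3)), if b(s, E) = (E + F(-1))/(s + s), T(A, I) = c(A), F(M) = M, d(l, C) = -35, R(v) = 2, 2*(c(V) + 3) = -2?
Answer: 10901/78 ≈ 139.76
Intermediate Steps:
c(V) = -4 (c(V) = -3 + (1/2)*(-2) = -3 - 1 = -4)
T(A, I) = -4
b(s, E) = (-1 + E)/(2*s) (b(s, E) = (E - 1)/(s + s) = (-1 + E)/((2*s)) = (-1 + E)*(1/(2*s)) = (-1 + E)/(2*s))
b(o, -18) + d(-23, 32)*T(13, R(3)) = (1/2)*(-1 - 18)/39 - 35*(-4) = (1/2)*(1/39)*(-19) + 140 = -19/78 + 140 = 10901/78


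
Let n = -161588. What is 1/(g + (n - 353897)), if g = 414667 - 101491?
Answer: -1/202309 ≈ -4.9429e-6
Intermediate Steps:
g = 313176
1/(g + (n - 353897)) = 1/(313176 + (-161588 - 353897)) = 1/(313176 - 515485) = 1/(-202309) = -1/202309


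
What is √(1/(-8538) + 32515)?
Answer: √2370260383122/8538 ≈ 180.32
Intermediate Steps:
√(1/(-8538) + 32515) = √(-1/8538 + 32515) = √(277613069/8538) = √2370260383122/8538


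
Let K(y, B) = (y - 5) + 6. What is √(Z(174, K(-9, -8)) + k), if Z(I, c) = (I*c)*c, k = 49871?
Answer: √61007 ≈ 247.00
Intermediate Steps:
K(y, B) = 1 + y (K(y, B) = (-5 + y) + 6 = 1 + y)
Z(I, c) = I*c²
√(Z(174, K(-9, -8)) + k) = √(174*(1 - 9)² + 49871) = √(174*(-8)² + 49871) = √(174*64 + 49871) = √(11136 + 49871) = √61007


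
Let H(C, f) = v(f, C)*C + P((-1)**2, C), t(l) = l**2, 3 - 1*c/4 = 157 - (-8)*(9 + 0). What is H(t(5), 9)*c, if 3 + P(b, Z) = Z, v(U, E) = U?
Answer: -223288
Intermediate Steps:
c = -904 (c = 12 - 4*(157 - (-8)*(9 + 0)) = 12 - 4*(157 - (-8)*9) = 12 - 4*(157 - 1*(-72)) = 12 - 4*(157 + 72) = 12 - 4*229 = 12 - 916 = -904)
P(b, Z) = -3 + Z
H(C, f) = -3 + C + C*f (H(C, f) = f*C + (-3 + C) = C*f + (-3 + C) = -3 + C + C*f)
H(t(5), 9)*c = (-3 + 5**2 + 5**2*9)*(-904) = (-3 + 25 + 25*9)*(-904) = (-3 + 25 + 225)*(-904) = 247*(-904) = -223288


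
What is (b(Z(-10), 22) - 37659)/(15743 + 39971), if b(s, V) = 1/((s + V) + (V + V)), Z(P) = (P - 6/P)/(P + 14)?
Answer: -47939887/70923922 ≈ -0.67593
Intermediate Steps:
Z(P) = (P - 6/P)/(14 + P)
b(s, V) = 1/(s + 3*V) (b(s, V) = 1/((V + s) + 2*V) = 1/(s + 3*V))
(b(Z(-10), 22) - 37659)/(15743 + 39971) = (1/((-6 + (-10)**2)/((-10)*(14 - 10)) + 3*22) - 37659)/(15743 + 39971) = (1/(-1/10*(-6 + 100)/4 + 66) - 37659)/55714 = (1/(-1/10*1/4*94 + 66) - 37659)*(1/55714) = (1/(-47/20 + 66) - 37659)*(1/55714) = (1/(1273/20) - 37659)*(1/55714) = (20/1273 - 37659)*(1/55714) = -47939887/1273*1/55714 = -47939887/70923922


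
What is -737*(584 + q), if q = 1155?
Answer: -1281643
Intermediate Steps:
-737*(584 + q) = -737*(584 + 1155) = -737*1739 = -1281643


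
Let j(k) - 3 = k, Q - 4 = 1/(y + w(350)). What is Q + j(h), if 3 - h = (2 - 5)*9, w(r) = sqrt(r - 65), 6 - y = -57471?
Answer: 40744483835/1101201748 - sqrt(285)/3303605244 ≈ 37.000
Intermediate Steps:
y = 57477 (y = 6 - 1*(-57471) = 6 + 57471 = 57477)
w(r) = sqrt(-65 + r)
Q = 4 + 1/(57477 + sqrt(285)) (Q = 4 + 1/(57477 + sqrt(-65 + 350)) = 4 + 1/(57477 + sqrt(285)) ≈ 4.0000)
h = 30 (h = 3 - (2 - 5)*9 = 3 - (-3)*9 = 3 - 1*(-27) = 3 + 27 = 30)
j(k) = 3 + k
Q + j(h) = (4404826151/1101201748 - sqrt(285)/3303605244) + (3 + 30) = (4404826151/1101201748 - sqrt(285)/3303605244) + 33 = 40744483835/1101201748 - sqrt(285)/3303605244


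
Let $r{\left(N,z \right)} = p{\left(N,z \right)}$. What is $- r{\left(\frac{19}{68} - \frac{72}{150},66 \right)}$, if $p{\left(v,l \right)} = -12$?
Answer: $12$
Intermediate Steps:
$r{\left(N,z \right)} = -12$
$- r{\left(\frac{19}{68} - \frac{72}{150},66 \right)} = \left(-1\right) \left(-12\right) = 12$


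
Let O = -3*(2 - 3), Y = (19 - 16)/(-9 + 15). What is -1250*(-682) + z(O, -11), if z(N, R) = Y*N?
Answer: 1705003/2 ≈ 8.5250e+5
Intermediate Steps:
Y = ½ (Y = 3/6 = 3*(⅙) = ½ ≈ 0.50000)
O = 3 (O = -3*(-1) = 3)
z(N, R) = N/2
-1250*(-682) + z(O, -11) = -1250*(-682) + (½)*3 = 852500 + 3/2 = 1705003/2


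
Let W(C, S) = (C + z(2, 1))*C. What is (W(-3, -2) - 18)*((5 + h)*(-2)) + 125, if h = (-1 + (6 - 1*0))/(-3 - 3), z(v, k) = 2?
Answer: 250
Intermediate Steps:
W(C, S) = C*(2 + C) (W(C, S) = (C + 2)*C = (2 + C)*C = C*(2 + C))
h = -5/6 (h = (-1 + (6 + 0))/(-6) = (-1 + 6)*(-1/6) = 5*(-1/6) = -5/6 ≈ -0.83333)
(W(-3, -2) - 18)*((5 + h)*(-2)) + 125 = (-3*(2 - 3) - 18)*((5 - 5/6)*(-2)) + 125 = (-3*(-1) - 18)*((25/6)*(-2)) + 125 = (3 - 18)*(-25/3) + 125 = -15*(-25/3) + 125 = 125 + 125 = 250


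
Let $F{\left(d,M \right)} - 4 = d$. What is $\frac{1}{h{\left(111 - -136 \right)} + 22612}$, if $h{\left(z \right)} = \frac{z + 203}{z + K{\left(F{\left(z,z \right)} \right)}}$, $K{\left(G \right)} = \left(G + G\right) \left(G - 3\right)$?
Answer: $\frac{41581}{940229722} \approx 4.4224 \cdot 10^{-5}$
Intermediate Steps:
$F{\left(d,M \right)} = 4 + d$
$K{\left(G \right)} = 2 G \left(-3 + G\right)$
$h{\left(z \right)} = \frac{203 + z}{z + 2 \left(1 + z\right) \left(4 + z\right)}$ ($h{\left(z \right)} = \frac{z + 203}{z + 2 \left(4 + z\right) \left(-3 + \left(4 + z\right)\right)} = \frac{203 + z}{z + 2 \left(4 + z\right) \left(1 + z\right)} = \frac{203 + z}{z + 2 \left(1 + z\right) \left(4 + z\right)}$)
$\frac{1}{h{\left(111 - -136 \right)} + 22612} = \frac{1}{\frac{203 + \left(111 - -136\right)}{\left(111 - -136\right) + 2 \left(1 + \left(111 - -136\right)\right) \left(4 + \left(111 - -136\right)\right)} + 22612} = \frac{1}{\frac{203 + \left(111 + 136\right)}{\left(111 + 136\right) + 2 \left(1 + \left(111 + 136\right)\right) \left(4 + \left(111 + 136\right)\right)} + 22612} = \frac{1}{\frac{203 + 247}{247 + 2 \left(1 + 247\right) \left(4 + 247\right)} + 22612} = \frac{1}{\frac{1}{247 + 2 \cdot 248 \cdot 251} \cdot 450 + 22612} = \frac{1}{\frac{1}{247 + 124496} \cdot 450 + 22612} = \frac{1}{\frac{1}{124743} \cdot 450 + 22612} = \frac{1}{\frac{150}{41581} + 22612} = \frac{1}{\frac{940229722}{41581}} = \frac{41581}{940229722}$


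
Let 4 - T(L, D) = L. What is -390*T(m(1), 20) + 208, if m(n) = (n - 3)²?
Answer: 208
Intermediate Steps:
m(n) = (-3 + n)²
T(L, D) = 4 - L
-390*T(m(1), 20) + 208 = -390*(4 - (-3 + 1)²) + 208 = -390*(4 - 1*(-2)²) + 208 = -390*(4 - 1*4) + 208 = -390*(4 - 4) + 208 = -390*0 + 208 = 0 + 208 = 208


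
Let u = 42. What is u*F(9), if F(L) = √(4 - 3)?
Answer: 42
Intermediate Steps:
F(L) = 1 (F(L) = √1 = 1)
u*F(9) = 42*1 = 42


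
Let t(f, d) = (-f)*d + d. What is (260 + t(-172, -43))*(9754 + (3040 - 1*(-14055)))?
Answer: -192748971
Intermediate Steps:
t(f, d) = d - d*f (t(f, d) = -d*f + d = d - d*f)
(260 + t(-172, -43))*(9754 + (3040 - 1*(-14055))) = (260 - 43*(1 - 1*(-172)))*(9754 + (3040 - 1*(-14055))) = (260 - 43*(1 + 172))*(9754 + (3040 + 14055)) = (260 - 43*173)*(9754 + 17095) = (260 - 7439)*26849 = -7179*26849 = -192748971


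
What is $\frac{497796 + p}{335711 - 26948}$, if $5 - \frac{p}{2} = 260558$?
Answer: $- \frac{370}{4901} \approx -0.075495$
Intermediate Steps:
$p = -521106$ ($p = 10 - 521116 = -521106$)
$\frac{497796 + p}{335711 - 26948} = \frac{497796 - 521106}{335711 - 26948} = - \frac{23310}{308763} = \left(-23310\right) \frac{1}{308763} = - \frac{370}{4901}$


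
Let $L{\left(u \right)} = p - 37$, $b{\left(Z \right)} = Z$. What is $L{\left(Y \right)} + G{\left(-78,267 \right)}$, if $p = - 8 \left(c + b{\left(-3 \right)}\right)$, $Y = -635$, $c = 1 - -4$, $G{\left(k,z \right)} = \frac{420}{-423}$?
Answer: $- \frac{7613}{141} \approx -53.993$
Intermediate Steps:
$G{\left(k,z \right)} = - \frac{140}{141}$ ($G{\left(k,z \right)} = 420 \left(- \frac{1}{423}\right) = - \frac{140}{141}$)
$c = 5$ ($c = 1 + 4 = 5$)
$p = -16$ ($p = - 8 \left(5 - 3\right) = \left(-8\right) 2 = -16$)
$L{\left(u \right)} = -53$ ($L{\left(u \right)} = -16 - 37 = -53$)
$L{\left(Y \right)} + G{\left(-78,267 \right)} = -53 - \frac{140}{141} = - \frac{7613}{141}$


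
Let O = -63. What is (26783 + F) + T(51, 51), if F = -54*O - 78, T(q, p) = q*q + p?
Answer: 32759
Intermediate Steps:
T(q, p) = p + q² (T(q, p) = q² + p = p + q²)
F = 3324 (F = -54*(-63) - 78 = 3402 - 78 = 3324)
(26783 + F) + T(51, 51) = (26783 + 3324) + (51 + 51²) = 30107 + (51 + 2601) = 30107 + 2652 = 32759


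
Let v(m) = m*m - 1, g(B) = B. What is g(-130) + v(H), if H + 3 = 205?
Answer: 40673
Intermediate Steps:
H = 202 (H = -3 + 205 = 202)
v(m) = -1 + m**2 (v(m) = m**2 - 1 = -1 + m**2)
g(-130) + v(H) = -130 + (-1 + 202**2) = -130 + (-1 + 40804) = -130 + 40803 = 40673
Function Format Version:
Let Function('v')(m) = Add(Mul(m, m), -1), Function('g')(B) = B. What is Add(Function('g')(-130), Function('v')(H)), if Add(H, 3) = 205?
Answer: 40673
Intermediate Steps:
H = 202 (H = Add(-3, 205) = 202)
Function('v')(m) = Add(-1, Pow(m, 2)) (Function('v')(m) = Add(Pow(m, 2), -1) = Add(-1, Pow(m, 2)))
Add(Function('g')(-130), Function('v')(H)) = Add(-130, Add(-1, Pow(202, 2))) = Add(-130, Add(-1, 40804)) = Add(-130, 40803) = 40673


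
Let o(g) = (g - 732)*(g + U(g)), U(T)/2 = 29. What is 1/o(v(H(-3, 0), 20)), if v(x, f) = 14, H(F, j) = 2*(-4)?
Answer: -1/51696 ≈ -1.9344e-5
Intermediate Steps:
U(T) = 58 (U(T) = 2*29 = 58)
H(F, j) = -8
o(g) = (-732 + g)*(58 + g) (o(g) = (g - 732)*(g + 58) = (-732 + g)*(58 + g))
1/o(v(H(-3, 0), 20)) = 1/(-42456 + 14² - 674*14) = 1/(-42456 + 196 - 9436) = 1/(-51696) = -1/51696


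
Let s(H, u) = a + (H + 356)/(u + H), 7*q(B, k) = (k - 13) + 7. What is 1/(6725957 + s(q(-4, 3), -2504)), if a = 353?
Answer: 17531/117918938121 ≈ 1.4867e-7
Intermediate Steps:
q(B, k) = -6/7 + k/7 (q(B, k) = ((k - 13) + 7)/7 = ((-13 + k) + 7)/7 = (-6 + k)/7 = -6/7 + k/7)
s(H, u) = 353 + (356 + H)/(H + u) (s(H, u) = 353 + (H + 356)/(u + H) = 353 + (356 + H)/(H + u))
1/(6725957 + s(q(-4, 3), -2504)) = 1/(6725957 + (356 + 353*(-2504) + 354*(-6/7 + (⅐)*3))/((-6/7 + (⅐)*3) - 2504)) = 1/(6725957 + (356 - 883912 + 354*(-6/7 + 3/7))/((-6/7 + 3/7) - 2504)) = 1/(6725957 + (356 - 883912 + 354*(-3/7))/(-3/7 - 2504)) = 1/(6725957 + (356 - 883912 - 1062/7)/(-17531/7)) = 1/(6725957 - 7/17531*(-6185954/7)) = 1/(6725957 + 6185954/17531) = 1/(117918938121/17531) = 17531/117918938121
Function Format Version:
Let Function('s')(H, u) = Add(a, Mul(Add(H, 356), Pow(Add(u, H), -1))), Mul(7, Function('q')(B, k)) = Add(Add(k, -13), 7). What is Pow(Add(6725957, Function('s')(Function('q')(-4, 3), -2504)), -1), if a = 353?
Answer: Rational(17531, 117918938121) ≈ 1.4867e-7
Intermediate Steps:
Function('q')(B, k) = Add(Rational(-6, 7), Mul(Rational(1, 7), k)) (Function('q')(B, k) = Mul(Rational(1, 7), Add(Add(k, -13), 7)) = Mul(Rational(1, 7), Add(Add(-13, k), 7)) = Mul(Rational(1, 7), Add(-6, k)) = Add(Rational(-6, 7), Mul(Rational(1, 7), k)))
Function('s')(H, u) = Add(353, Mul(Pow(Add(H, u), -1), Add(356, H))) (Function('s')(H, u) = Add(353, Mul(Add(H, 356), Pow(Add(u, H), -1))) = Add(353, Mul(Add(356, H), Pow(Add(H, u), -1))) = Add(353, Mul(Pow(Add(H, u), -1), Add(356, H))))
Pow(Add(6725957, Function('s')(Function('q')(-4, 3), -2504)), -1) = Pow(Add(6725957, Mul(Pow(Add(Add(Rational(-6, 7), Mul(Rational(1, 7), 3)), -2504), -1), Add(356, Mul(353, -2504), Mul(354, Add(Rational(-6, 7), Mul(Rational(1, 7), 3)))))), -1) = Pow(Add(6725957, Mul(Pow(Add(Add(Rational(-6, 7), Rational(3, 7)), -2504), -1), Add(356, -883912, Mul(354, Add(Rational(-6, 7), Rational(3, 7)))))), -1) = Pow(Add(6725957, Mul(Pow(Add(Rational(-3, 7), -2504), -1), Add(356, -883912, Mul(354, Rational(-3, 7))))), -1) = Pow(Add(6725957, Mul(Pow(Rational(-17531, 7), -1), Add(356, -883912, Rational(-1062, 7)))), -1) = Pow(Add(6725957, Mul(Rational(-7, 17531), Rational(-6185954, 7))), -1) = Pow(Add(6725957, Rational(6185954, 17531)), -1) = Pow(Rational(117918938121, 17531), -1) = Rational(17531, 117918938121)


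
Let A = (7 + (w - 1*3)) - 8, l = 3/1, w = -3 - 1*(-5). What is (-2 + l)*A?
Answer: -2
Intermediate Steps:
w = 2 (w = -3 + 5 = 2)
l = 3 (l = 3*1 = 3)
A = -2 (A = (7 + (2 - 1*3)) - 8 = (7 + (2 - 3)) - 8 = (7 - 1) - 8 = 6 - 8 = -2)
(-2 + l)*A = (-2 + 3)*(-2) = 1*(-2) = -2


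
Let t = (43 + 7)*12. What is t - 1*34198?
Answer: -33598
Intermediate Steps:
t = 600 (t = 50*12 = 600)
t - 1*34198 = 600 - 1*34198 = 600 - 34198 = -33598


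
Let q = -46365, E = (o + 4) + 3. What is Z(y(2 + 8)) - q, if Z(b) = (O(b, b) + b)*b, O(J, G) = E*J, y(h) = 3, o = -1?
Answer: 46428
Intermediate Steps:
E = 6 (E = (-1 + 4) + 3 = 3 + 3 = 6)
O(J, G) = 6*J
Z(b) = 7*b² (Z(b) = (6*b + b)*b = (7*b)*b = 7*b²)
Z(y(2 + 8)) - q = 7*3² - 1*(-46365) = 7*9 + 46365 = 63 + 46365 = 46428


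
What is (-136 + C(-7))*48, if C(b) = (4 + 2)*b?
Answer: -8544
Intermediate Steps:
C(b) = 6*b
(-136 + C(-7))*48 = (-136 + 6*(-7))*48 = (-136 - 42)*48 = -178*48 = -8544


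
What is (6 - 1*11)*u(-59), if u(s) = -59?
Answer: 295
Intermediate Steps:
(6 - 1*11)*u(-59) = (6 - 1*11)*(-59) = (6 - 11)*(-59) = -5*(-59) = 295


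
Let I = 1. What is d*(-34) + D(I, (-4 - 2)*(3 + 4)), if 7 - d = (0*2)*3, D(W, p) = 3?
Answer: -235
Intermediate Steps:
d = 7 (d = 7 - 0*2*3 = 7 - 0*3 = 7 - 1*0 = 7 + 0 = 7)
d*(-34) + D(I, (-4 - 2)*(3 + 4)) = 7*(-34) + 3 = -238 + 3 = -235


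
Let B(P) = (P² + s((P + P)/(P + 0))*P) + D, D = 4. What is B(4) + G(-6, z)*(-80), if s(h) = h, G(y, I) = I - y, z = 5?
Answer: -852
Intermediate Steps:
B(P) = 4 + P² + 2*P (B(P) = (P² + ((P + P)/(P + 0))*P) + 4 = (P² + ((2*P)/P)*P) + 4 = (P² + 2*P) + 4 = 4 + P² + 2*P)
B(4) + G(-6, z)*(-80) = (4 + 4² + 2*4) + (5 - 1*(-6))*(-80) = (4 + 16 + 8) + (5 + 6)*(-80) = 28 + 11*(-80) = 28 - 880 = -852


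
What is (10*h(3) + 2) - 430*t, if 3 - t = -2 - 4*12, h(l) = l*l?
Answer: -22698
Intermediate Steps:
h(l) = l²
t = 53 (t = 3 - (-2 - 4*12) = 3 - (-2 - 48) = 3 - 1*(-50) = 3 + 50 = 53)
(10*h(3) + 2) - 430*t = (10*3² + 2) - 430*53 = (10*9 + 2) - 22790 = (90 + 2) - 22790 = 92 - 22790 = -22698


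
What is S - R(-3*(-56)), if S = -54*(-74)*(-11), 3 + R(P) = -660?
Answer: -43293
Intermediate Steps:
R(P) = -663 (R(P) = -3 - 660 = -663)
S = -43956 (S = 3996*(-11) = -43956)
S - R(-3*(-56)) = -43956 - 1*(-663) = -43956 + 663 = -43293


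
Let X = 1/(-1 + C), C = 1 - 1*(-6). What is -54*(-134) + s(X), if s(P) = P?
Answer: 43417/6 ≈ 7236.2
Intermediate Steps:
C = 7 (C = 1 + 6 = 7)
X = ⅙ (X = 1/(-1 + 7) = 1/6 = ⅙ ≈ 0.16667)
-54*(-134) + s(X) = -54*(-134) + ⅙ = 7236 + ⅙ = 43417/6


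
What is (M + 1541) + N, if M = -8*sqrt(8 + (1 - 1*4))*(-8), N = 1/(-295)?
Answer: 454594/295 + 64*sqrt(5) ≈ 1684.1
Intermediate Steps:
N = -1/295 ≈ -0.0033898
M = 64*sqrt(5) (M = -8*sqrt(8 + (1 - 4))*(-8) = -8*sqrt(8 - 3)*(-8) = -8*sqrt(5)*(-8) = 64*sqrt(5) ≈ 143.11)
(M + 1541) + N = (64*sqrt(5) + 1541) - 1/295 = (1541 + 64*sqrt(5)) - 1/295 = 454594/295 + 64*sqrt(5)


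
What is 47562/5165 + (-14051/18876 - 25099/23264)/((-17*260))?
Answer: 4616004188588629/501252968261760 ≈ 9.2089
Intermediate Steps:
47562/5165 + (-14051/18876 - 25099/23264)/((-17*260)) = 47562*(1/5165) + (-14051*1/18876 - 25099*1/23264)/(-4420) = 47562/5165 + (-14051/18876 - 25099/23264)*(-1/4420) = 47562/5165 - 200162797/109782816*(-1/4420) = 47562/5165 + 200162797/485240046720 = 4616004188588629/501252968261760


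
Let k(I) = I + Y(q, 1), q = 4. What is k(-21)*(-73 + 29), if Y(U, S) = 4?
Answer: 748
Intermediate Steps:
k(I) = 4 + I (k(I) = I + 4 = 4 + I)
k(-21)*(-73 + 29) = (4 - 21)*(-73 + 29) = -17*(-44) = 748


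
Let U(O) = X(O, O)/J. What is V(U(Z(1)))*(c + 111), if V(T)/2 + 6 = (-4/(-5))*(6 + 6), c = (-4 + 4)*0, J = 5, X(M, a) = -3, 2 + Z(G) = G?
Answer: 3996/5 ≈ 799.20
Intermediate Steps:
Z(G) = -2 + G
U(O) = -3/5
c = 0 (c = 0*0 = 0)
V(T) = 36/5 (V(T) = -12 + 2*((-4/(-5))*(6 + 6)) = -12 + 2*(-4*(-1/5)*12) = -12 + 2*((4/5)*12) = -12 + 2*(48/5) = -12 + 96/5 = 36/5)
V(U(Z(1)))*(c + 111) = 36*(0 + 111)/5 = (36/5)*111 = 3996/5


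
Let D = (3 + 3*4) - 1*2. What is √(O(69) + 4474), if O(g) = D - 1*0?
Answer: √4487 ≈ 66.985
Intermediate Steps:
D = 13 (D = (3 + 12) - 2 = 15 - 2 = 13)
O(g) = 13 (O(g) = 13 - 1*0 = 13 + 0 = 13)
√(O(69) + 4474) = √(13 + 4474) = √4487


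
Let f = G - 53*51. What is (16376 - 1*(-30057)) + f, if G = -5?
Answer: 43725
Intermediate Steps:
f = -2708 (f = -5 - 53*51 = -5 - 2703 = -2708)
(16376 - 1*(-30057)) + f = (16376 - 1*(-30057)) - 2708 = (16376 + 30057) - 2708 = 46433 - 2708 = 43725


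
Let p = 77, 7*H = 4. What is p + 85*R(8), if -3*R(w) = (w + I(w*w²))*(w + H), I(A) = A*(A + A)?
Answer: -891302661/7 ≈ -1.2733e+8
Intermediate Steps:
I(A) = 2*A² (I(A) = A*(2*A) = 2*A²)
H = 4/7 (H = (⅐)*4 = 4/7 ≈ 0.57143)
R(w) = -(4/7 + w)*(w + 2*w⁶)/3 (R(w) = -(w + 2*(w*w²)²)*(w + 4/7)/3 = -(w + 2*(w³)²)*(4/7 + w)/3 = -(w + 2*w⁶)*(4/7 + w)/3 = -(4/7 + w)*(w + 2*w⁶)/3)
p + 85*R(8) = 77 + 85*((1/21)*8*(-4 - 14*8⁶ - 8*8⁵ - 7*8)) = 77 + 85*((1/21)*8*(-4 - 14*262144 - 8*32768 - 56)) = 77 + 85*((1/21)*8*(-4 - 3670016 - 262144 - 56)) = 77 + 85*((1/21)*8*(-3932220)) = 77 + 85*(-10485920/7) = 77 - 891303200/7 = -891302661/7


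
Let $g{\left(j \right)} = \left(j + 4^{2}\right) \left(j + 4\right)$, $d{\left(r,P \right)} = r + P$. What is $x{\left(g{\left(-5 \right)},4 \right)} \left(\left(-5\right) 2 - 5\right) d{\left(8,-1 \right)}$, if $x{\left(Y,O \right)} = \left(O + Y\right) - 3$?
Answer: $1050$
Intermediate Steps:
$d{\left(r,P \right)} = P + r$
$g{\left(j \right)} = \left(4 + j\right) \left(16 + j\right)$ ($g{\left(j \right)} = \left(j + 16\right) \left(4 + j\right) = \left(16 + j\right) \left(4 + j\right) = \left(4 + j\right) \left(16 + j\right)$)
$x{\left(Y,O \right)} = -3 + O + Y$
$x{\left(g{\left(-5 \right)},4 \right)} \left(\left(-5\right) 2 - 5\right) d{\left(8,-1 \right)} = \left(-3 + 4 + \left(64 + \left(-5\right)^{2} + 20 \left(-5\right)\right)\right) \left(\left(-5\right) 2 - 5\right) \left(-1 + 8\right) = \left(-3 + 4 + \left(64 + 25 - 100\right)\right) \left(-10 - 5\right) 7 = \left(-3 + 4 - 11\right) \left(-15\right) 7 = \left(-10\right) \left(-15\right) 7 = 150 \cdot 7 = 1050$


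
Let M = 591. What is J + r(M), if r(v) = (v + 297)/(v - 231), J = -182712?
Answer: -2740643/15 ≈ -1.8271e+5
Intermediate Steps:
r(v) = (297 + v)/(-231 + v)
J + r(M) = -182712 + (297 + 591)/(-231 + 591) = -182712 + 888/360 = -182712 + (1/360)*888 = -182712 + 37/15 = -2740643/15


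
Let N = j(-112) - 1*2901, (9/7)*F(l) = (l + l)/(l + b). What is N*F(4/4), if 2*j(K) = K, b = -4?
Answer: 41398/27 ≈ 1533.3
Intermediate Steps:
j(K) = K/2
F(l) = 14*l/(9*(-4 + l)) (F(l) = 7*((l + l)/(l - 4))/9 = 7*((2*l)/(-4 + l))/9 = 7*(2*l/(-4 + l))/9 = 14*l/(9*(-4 + l)))
N = -2957 (N = (½)*(-112) - 1*2901 = -56 - 2901 = -2957)
N*F(4/4) = -41398*4/4/(9*(-4 + 4/4)) = -41398*4*(¼)/(9*(-4 + 4*(¼))) = -41398/(9*(-4 + 1)) = -41398/(9*(-3)) = -41398*(-1)/(9*3) = -2957*(-14/27) = 41398/27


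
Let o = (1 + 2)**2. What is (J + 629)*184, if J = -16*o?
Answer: 89240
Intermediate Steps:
o = 9 (o = 3**2 = 9)
J = -144 (J = -16*9 = -144)
(J + 629)*184 = (-144 + 629)*184 = 485*184 = 89240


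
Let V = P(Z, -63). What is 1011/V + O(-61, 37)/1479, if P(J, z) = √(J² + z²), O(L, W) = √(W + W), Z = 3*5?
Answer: √74/1479 + 337*√466/466 ≈ 15.617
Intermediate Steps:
Z = 15
O(L, W) = √2*√W (O(L, W) = √(2*W) = √2*√W)
V = 3*√466 (V = √(15² + (-63)²) = √(225 + 3969) = √4194 = 3*√466 ≈ 64.761)
1011/V + O(-61, 37)/1479 = 1011/((3*√466)) + (√2*√37)/1479 = 1011*(√466/1398) + √74*(1/1479) = 337*√466/466 + √74/1479 = √74/1479 + 337*√466/466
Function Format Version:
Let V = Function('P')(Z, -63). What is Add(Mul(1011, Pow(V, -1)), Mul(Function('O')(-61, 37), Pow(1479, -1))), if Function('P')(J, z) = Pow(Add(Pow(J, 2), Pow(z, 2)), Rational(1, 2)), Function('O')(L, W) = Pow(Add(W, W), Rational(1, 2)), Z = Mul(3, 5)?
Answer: Add(Mul(Rational(1, 1479), Pow(74, Rational(1, 2))), Mul(Rational(337, 466), Pow(466, Rational(1, 2)))) ≈ 15.617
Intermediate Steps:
Z = 15
Function('O')(L, W) = Mul(Pow(2, Rational(1, 2)), Pow(W, Rational(1, 2))) (Function('O')(L, W) = Pow(Mul(2, W), Rational(1, 2)) = Mul(Pow(2, Rational(1, 2)), Pow(W, Rational(1, 2))))
V = Mul(3, Pow(466, Rational(1, 2))) (V = Pow(Add(Pow(15, 2), Pow(-63, 2)), Rational(1, 2)) = Pow(Add(225, 3969), Rational(1, 2)) = Pow(4194, Rational(1, 2)) = Mul(3, Pow(466, Rational(1, 2))) ≈ 64.761)
Add(Mul(1011, Pow(V, -1)), Mul(Function('O')(-61, 37), Pow(1479, -1))) = Add(Mul(1011, Pow(Mul(3, Pow(466, Rational(1, 2))), -1)), Mul(Mul(Pow(2, Rational(1, 2)), Pow(37, Rational(1, 2))), Pow(1479, -1))) = Add(Mul(1011, Mul(Rational(1, 1398), Pow(466, Rational(1, 2)))), Mul(Pow(74, Rational(1, 2)), Rational(1, 1479))) = Add(Mul(Rational(337, 466), Pow(466, Rational(1, 2))), Mul(Rational(1, 1479), Pow(74, Rational(1, 2)))) = Add(Mul(Rational(1, 1479), Pow(74, Rational(1, 2))), Mul(Rational(337, 466), Pow(466, Rational(1, 2))))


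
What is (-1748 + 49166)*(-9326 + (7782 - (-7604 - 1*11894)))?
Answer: 851342772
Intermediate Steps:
(-1748 + 49166)*(-9326 + (7782 - (-7604 - 1*11894))) = 47418*(-9326 + (7782 - (-7604 - 11894))) = 47418*(-9326 + (7782 - 1*(-19498))) = 47418*(-9326 + (7782 + 19498)) = 47418*(-9326 + 27280) = 47418*17954 = 851342772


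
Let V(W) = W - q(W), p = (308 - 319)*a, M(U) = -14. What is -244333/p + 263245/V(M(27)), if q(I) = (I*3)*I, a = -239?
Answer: -839159571/1582658 ≈ -530.22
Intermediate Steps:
q(I) = 3*I² (q(I) = (3*I)*I = 3*I²)
p = 2629 (p = (308 - 319)*(-239) = -11*(-239) = 2629)
V(W) = W - 3*W²
-244333/p + 263245/V(M(27)) = -244333/2629 + 263245/((-14*(1 - 3*(-14)))) = -244333*1/2629 + 263245/((-14*(1 + 42))) = -244333/2629 + 263245/((-14*43)) = -244333/2629 + 263245/(-602) = -244333/2629 + 263245*(-1/602) = -244333/2629 - 263245/602 = -839159571/1582658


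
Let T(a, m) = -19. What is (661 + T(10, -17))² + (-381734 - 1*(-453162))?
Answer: 483592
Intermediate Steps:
(661 + T(10, -17))² + (-381734 - 1*(-453162)) = (661 - 19)² + (-381734 - 1*(-453162)) = 642² + (-381734 + 453162) = 412164 + 71428 = 483592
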